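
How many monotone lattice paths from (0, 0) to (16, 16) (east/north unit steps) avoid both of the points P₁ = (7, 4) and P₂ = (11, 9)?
Number of paths = 403990530

Inclusion–exclusion. Total paths: C(32, 16) = 601080390. Through P₁: C(11, 7)·C(21, 9) = 96996900. Through P₂: C(20, 11)·C(12, 5) = 133024320. Since P₁ is strictly southwest of P₂, a monotone path through both must visit P₁ then P₂; paths through both = C(11, 7)·C(9, 4)·C(12, 5) = 32931360. Avoid both = 601080390 − 96996900 − 133024320 + 32931360 = 403990530.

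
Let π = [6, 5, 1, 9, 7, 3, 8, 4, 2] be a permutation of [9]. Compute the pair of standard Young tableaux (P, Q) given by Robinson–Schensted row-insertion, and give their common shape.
P = [1, 2, 4] / [3, 7, 8] / [5, 9] / [6];  Q = [1, 4, 7] / [2, 5, 8] / [3, 6] / [9];  common shape = (3, 3, 2, 1)

Row-insert the values π_1, π_2, … into P one at a time, bumping the leftmost entry strictly greater than the inserted value down to the next row. The recording tableau Q records, in position (i, j), the step at which that cell was added to P.
  Insert 6 (step 1): P = [6];  Q = [1]
  Insert 5 (step 2): P = [5] / [6];  Q = [1] / [2]
  Insert 1 (step 3): P = [1] / [5] / [6];  Q = [1] / [2] / [3]
  Insert 9 (step 4): P = [1, 9] / [5] / [6];  Q = [1, 4] / [2] / [3]
  Insert 7 (step 5): P = [1, 7] / [5, 9] / [6];  Q = [1, 4] / [2, 5] / [3]
  Insert 3 (step 6): P = [1, 3] / [5, 7] / [6, 9];  Q = [1, 4] / [2, 5] / [3, 6]
  Insert 8 (step 7): P = [1, 3, 8] / [5, 7] / [6, 9];  Q = [1, 4, 7] / [2, 5] / [3, 6]
  Insert 4 (step 8): P = [1, 3, 4] / [5, 7, 8] / [6, 9];  Q = [1, 4, 7] / [2, 5, 8] / [3, 6]
  Insert 2 (step 9): P = [1, 2, 4] / [3, 7, 8] / [5, 9] / [6];  Q = [1, 4, 7] / [2, 5, 8] / [3, 6] / [9]
Final shape: (3, 3, 2, 1).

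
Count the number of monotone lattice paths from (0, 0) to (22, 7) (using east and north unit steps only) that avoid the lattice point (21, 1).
Number of paths = 1560626

Total paths from (0, 0) to (22, 7): C(29, 22) = 1560780. Paths through (21, 1): (paths (0, 0) → (21, 1)) × (paths (21, 1) → (22, 7)) = C(22, 21) · C(7, 1) = 22 · 7 = 154. Avoidance count = 1560780 − 154 = 1560626.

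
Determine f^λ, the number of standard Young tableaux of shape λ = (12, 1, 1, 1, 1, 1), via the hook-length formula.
# SYT of shape (12, 1, 1, 1, 1, 1) = 4368

Hook-length formula: f^λ = n! / Π hook(c), product over all cells c of the Young diagram. For λ = (12, 1, 1, 1, 1, 1), n = 17 boxes. Hook lengths by row (left-to-right, top-to-bottom): [17, 11, 10, 9, 8, 7, 6, 5, 4, 3, 2, 1]; [5]; [4]; [3]; [2]; [1]. Product of hooks = 81430272000. So f^λ = 17! / 81430272000 = 355687428096000 / 81430272000 = 4368.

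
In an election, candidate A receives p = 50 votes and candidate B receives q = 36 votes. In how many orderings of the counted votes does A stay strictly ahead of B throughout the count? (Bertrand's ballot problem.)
Strict-lead orderings = 348594806072564145432702

Total orderings of the 86 votes with 50 for A: C(86, 50) = 2141368094445751179086598. By the Bertrand ballot formula (Cycle Lemma / reflection principle), the number of orderings in which A is strictly ahead of B throughout is (p − q)/(p + q) · C(p + q, p) = (50 − 36)/(50 + 36) · 2141368094445751179086598 = 348594806072564145432702.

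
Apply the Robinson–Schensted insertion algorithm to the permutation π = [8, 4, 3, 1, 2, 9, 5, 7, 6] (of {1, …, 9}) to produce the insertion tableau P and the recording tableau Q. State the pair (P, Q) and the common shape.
P = [1, 2, 5, 6] / [3, 7] / [4, 9] / [8];  Q = [1, 5, 6, 8] / [2, 7] / [3, 9] / [4];  common shape = (4, 2, 2, 1)

Row-insert the values π_1, π_2, … into P one at a time, bumping the leftmost entry strictly greater than the inserted value down to the next row. The recording tableau Q records, in position (i, j), the step at which that cell was added to P.
  Insert 8 (step 1): P = [8];  Q = [1]
  Insert 4 (step 2): P = [4] / [8];  Q = [1] / [2]
  Insert 3 (step 3): P = [3] / [4] / [8];  Q = [1] / [2] / [3]
  Insert 1 (step 4): P = [1] / [3] / [4] / [8];  Q = [1] / [2] / [3] / [4]
  Insert 2 (step 5): P = [1, 2] / [3] / [4] / [8];  Q = [1, 5] / [2] / [3] / [4]
  Insert 9 (step 6): P = [1, 2, 9] / [3] / [4] / [8];  Q = [1, 5, 6] / [2] / [3] / [4]
  Insert 5 (step 7): P = [1, 2, 5] / [3, 9] / [4] / [8];  Q = [1, 5, 6] / [2, 7] / [3] / [4]
  Insert 7 (step 8): P = [1, 2, 5, 7] / [3, 9] / [4] / [8];  Q = [1, 5, 6, 8] / [2, 7] / [3] / [4]
  Insert 6 (step 9): P = [1, 2, 5, 6] / [3, 7] / [4, 9] / [8];  Q = [1, 5, 6, 8] / [2, 7] / [3, 9] / [4]
Final shape: (4, 2, 2, 1).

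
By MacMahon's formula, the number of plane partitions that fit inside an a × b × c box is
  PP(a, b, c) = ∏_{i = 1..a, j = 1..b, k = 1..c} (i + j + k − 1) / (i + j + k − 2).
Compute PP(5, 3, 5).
PP(5, 3, 5) = 731808

Evaluate the triple product over i = 1..5, j = 1..3, k = 1..5. The factors are (2/1) · (3/2) · (4/3) · (5/4) · (6/5) · (3/2) · (4/3) · (5/4) · … (75 factors total). The numerators and denominators telescope so the product is an integer; carrying out the multiplication exactly gives PP(5, 3, 5) = 731808.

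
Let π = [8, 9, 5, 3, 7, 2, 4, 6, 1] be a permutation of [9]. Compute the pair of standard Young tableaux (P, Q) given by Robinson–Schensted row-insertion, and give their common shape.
P = [1, 4, 6] / [2, 7] / [3, 9] / [5] / [8];  Q = [1, 2, 8] / [3, 5] / [4, 7] / [6] / [9];  common shape = (3, 2, 2, 1, 1)

Row-insert the values π_1, π_2, … into P one at a time, bumping the leftmost entry strictly greater than the inserted value down to the next row. The recording tableau Q records, in position (i, j), the step at which that cell was added to P.
  Insert 8 (step 1): P = [8];  Q = [1]
  Insert 9 (step 2): P = [8, 9];  Q = [1, 2]
  Insert 5 (step 3): P = [5, 9] / [8];  Q = [1, 2] / [3]
  Insert 3 (step 4): P = [3, 9] / [5] / [8];  Q = [1, 2] / [3] / [4]
  Insert 7 (step 5): P = [3, 7] / [5, 9] / [8];  Q = [1, 2] / [3, 5] / [4]
  Insert 2 (step 6): P = [2, 7] / [3, 9] / [5] / [8];  Q = [1, 2] / [3, 5] / [4] / [6]
  Insert 4 (step 7): P = [2, 4] / [3, 7] / [5, 9] / [8];  Q = [1, 2] / [3, 5] / [4, 7] / [6]
  Insert 6 (step 8): P = [2, 4, 6] / [3, 7] / [5, 9] / [8];  Q = [1, 2, 8] / [3, 5] / [4, 7] / [6]
  Insert 1 (step 9): P = [1, 4, 6] / [2, 7] / [3, 9] / [5] / [8];  Q = [1, 2, 8] / [3, 5] / [4, 7] / [6] / [9]
Final shape: (3, 2, 2, 1, 1).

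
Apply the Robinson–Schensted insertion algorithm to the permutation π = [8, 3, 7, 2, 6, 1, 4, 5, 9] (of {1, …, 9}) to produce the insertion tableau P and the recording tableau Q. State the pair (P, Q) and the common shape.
P = [1, 4, 5, 9] / [2, 6] / [3, 7] / [8];  Q = [1, 3, 8, 9] / [2, 5] / [4, 7] / [6];  common shape = (4, 2, 2, 1)

Row-insert the values π_1, π_2, … into P one at a time, bumping the leftmost entry strictly greater than the inserted value down to the next row. The recording tableau Q records, in position (i, j), the step at which that cell was added to P.
  Insert 8 (step 1): P = [8];  Q = [1]
  Insert 3 (step 2): P = [3] / [8];  Q = [1] / [2]
  Insert 7 (step 3): P = [3, 7] / [8];  Q = [1, 3] / [2]
  Insert 2 (step 4): P = [2, 7] / [3] / [8];  Q = [1, 3] / [2] / [4]
  Insert 6 (step 5): P = [2, 6] / [3, 7] / [8];  Q = [1, 3] / [2, 5] / [4]
  Insert 1 (step 6): P = [1, 6] / [2, 7] / [3] / [8];  Q = [1, 3] / [2, 5] / [4] / [6]
  Insert 4 (step 7): P = [1, 4] / [2, 6] / [3, 7] / [8];  Q = [1, 3] / [2, 5] / [4, 7] / [6]
  Insert 5 (step 8): P = [1, 4, 5] / [2, 6] / [3, 7] / [8];  Q = [1, 3, 8] / [2, 5] / [4, 7] / [6]
  Insert 9 (step 9): P = [1, 4, 5, 9] / [2, 6] / [3, 7] / [8];  Q = [1, 3, 8, 9] / [2, 5] / [4, 7] / [6]
Final shape: (4, 2, 2, 1).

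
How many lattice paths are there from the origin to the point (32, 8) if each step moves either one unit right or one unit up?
Number of paths = 76904685

A monotone lattice path from (0, 0) to (32, 8) consists of 32 east steps and 8 north steps in some order, so it is determined by which 32 of the 40 steps are east. The count is C(40, 32) = 76904685.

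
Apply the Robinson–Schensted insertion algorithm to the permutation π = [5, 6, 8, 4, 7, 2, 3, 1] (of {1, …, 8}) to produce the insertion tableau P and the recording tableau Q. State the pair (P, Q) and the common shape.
P = [1, 3, 7] / [2, 6] / [4, 8] / [5];  Q = [1, 2, 3] / [4, 5] / [6, 7] / [8];  common shape = (3, 2, 2, 1)

Row-insert the values π_1, π_2, … into P one at a time, bumping the leftmost entry strictly greater than the inserted value down to the next row. The recording tableau Q records, in position (i, j), the step at which that cell was added to P.
  Insert 5 (step 1): P = [5];  Q = [1]
  Insert 6 (step 2): P = [5, 6];  Q = [1, 2]
  Insert 8 (step 3): P = [5, 6, 8];  Q = [1, 2, 3]
  Insert 4 (step 4): P = [4, 6, 8] / [5];  Q = [1, 2, 3] / [4]
  Insert 7 (step 5): P = [4, 6, 7] / [5, 8];  Q = [1, 2, 3] / [4, 5]
  Insert 2 (step 6): P = [2, 6, 7] / [4, 8] / [5];  Q = [1, 2, 3] / [4, 5] / [6]
  Insert 3 (step 7): P = [2, 3, 7] / [4, 6] / [5, 8];  Q = [1, 2, 3] / [4, 5] / [6, 7]
  Insert 1 (step 8): P = [1, 3, 7] / [2, 6] / [4, 8] / [5];  Q = [1, 2, 3] / [4, 5] / [6, 7] / [8]
Final shape: (3, 2, 2, 1).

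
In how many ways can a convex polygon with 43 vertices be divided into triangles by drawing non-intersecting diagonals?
C_41 = 10113918591637898134020

These polygon triangulations are counted by the Catalan number C_n = (1/(n + 1)) · C(2n, n). For n = 41: C_41 = (1/42) · C(82, 41) = 424784580848791721628840/42 = 10113918591637898134020.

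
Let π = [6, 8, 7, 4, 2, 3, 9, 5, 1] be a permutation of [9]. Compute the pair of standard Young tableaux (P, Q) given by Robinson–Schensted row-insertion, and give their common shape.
P = [1, 3, 5] / [2, 7, 9] / [4] / [6] / [8];  Q = [1, 2, 7] / [3, 6, 8] / [4] / [5] / [9];  common shape = (3, 3, 1, 1, 1)

Row-insert the values π_1, π_2, … into P one at a time, bumping the leftmost entry strictly greater than the inserted value down to the next row. The recording tableau Q records, in position (i, j), the step at which that cell was added to P.
  Insert 6 (step 1): P = [6];  Q = [1]
  Insert 8 (step 2): P = [6, 8];  Q = [1, 2]
  Insert 7 (step 3): P = [6, 7] / [8];  Q = [1, 2] / [3]
  Insert 4 (step 4): P = [4, 7] / [6] / [8];  Q = [1, 2] / [3] / [4]
  Insert 2 (step 5): P = [2, 7] / [4] / [6] / [8];  Q = [1, 2] / [3] / [4] / [5]
  Insert 3 (step 6): P = [2, 3] / [4, 7] / [6] / [8];  Q = [1, 2] / [3, 6] / [4] / [5]
  Insert 9 (step 7): P = [2, 3, 9] / [4, 7] / [6] / [8];  Q = [1, 2, 7] / [3, 6] / [4] / [5]
  Insert 5 (step 8): P = [2, 3, 5] / [4, 7, 9] / [6] / [8];  Q = [1, 2, 7] / [3, 6, 8] / [4] / [5]
  Insert 1 (step 9): P = [1, 3, 5] / [2, 7, 9] / [4] / [6] / [8];  Q = [1, 2, 7] / [3, 6, 8] / [4] / [5] / [9]
Final shape: (3, 3, 1, 1, 1).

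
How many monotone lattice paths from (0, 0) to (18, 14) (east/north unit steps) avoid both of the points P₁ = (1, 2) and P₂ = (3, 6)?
Number of paths = 296625549

Inclusion–exclusion. Total paths: C(32, 18) = 471435600. Through P₁: C(3, 1)·C(29, 17) = 155687805. Through P₂: C(9, 3)·C(23, 15) = 41186376. Since P₁ is strictly southwest of P₂, a monotone path through both must visit P₁ then P₂; paths through both = C(3, 1)·C(6, 2)·C(23, 15) = 22064130. Avoid both = 471435600 − 155687805 − 41186376 + 22064130 = 296625549.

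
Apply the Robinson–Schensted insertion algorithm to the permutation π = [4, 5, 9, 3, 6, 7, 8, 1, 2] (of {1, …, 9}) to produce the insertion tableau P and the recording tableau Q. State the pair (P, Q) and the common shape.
P = [1, 2, 6, 7, 8] / [3, 5] / [4, 9];  Q = [1, 2, 3, 6, 7] / [4, 5] / [8, 9];  common shape = (5, 2, 2)

Row-insert the values π_1, π_2, … into P one at a time, bumping the leftmost entry strictly greater than the inserted value down to the next row. The recording tableau Q records, in position (i, j), the step at which that cell was added to P.
  Insert 4 (step 1): P = [4];  Q = [1]
  Insert 5 (step 2): P = [4, 5];  Q = [1, 2]
  Insert 9 (step 3): P = [4, 5, 9];  Q = [1, 2, 3]
  Insert 3 (step 4): P = [3, 5, 9] / [4];  Q = [1, 2, 3] / [4]
  Insert 6 (step 5): P = [3, 5, 6] / [4, 9];  Q = [1, 2, 3] / [4, 5]
  Insert 7 (step 6): P = [3, 5, 6, 7] / [4, 9];  Q = [1, 2, 3, 6] / [4, 5]
  Insert 8 (step 7): P = [3, 5, 6, 7, 8] / [4, 9];  Q = [1, 2, 3, 6, 7] / [4, 5]
  Insert 1 (step 8): P = [1, 5, 6, 7, 8] / [3, 9] / [4];  Q = [1, 2, 3, 6, 7] / [4, 5] / [8]
  Insert 2 (step 9): P = [1, 2, 6, 7, 8] / [3, 5] / [4, 9];  Q = [1, 2, 3, 6, 7] / [4, 5] / [8, 9]
Final shape: (5, 2, 2).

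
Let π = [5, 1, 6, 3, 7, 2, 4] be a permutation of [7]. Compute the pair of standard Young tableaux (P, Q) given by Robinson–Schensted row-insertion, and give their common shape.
P = [1, 2, 4] / [3, 6, 7] / [5];  Q = [1, 3, 5] / [2, 4, 7] / [6];  common shape = (3, 3, 1)

Row-insert the values π_1, π_2, … into P one at a time, bumping the leftmost entry strictly greater than the inserted value down to the next row. The recording tableau Q records, in position (i, j), the step at which that cell was added to P.
  Insert 5 (step 1): P = [5];  Q = [1]
  Insert 1 (step 2): P = [1] / [5];  Q = [1] / [2]
  Insert 6 (step 3): P = [1, 6] / [5];  Q = [1, 3] / [2]
  Insert 3 (step 4): P = [1, 3] / [5, 6];  Q = [1, 3] / [2, 4]
  Insert 7 (step 5): P = [1, 3, 7] / [5, 6];  Q = [1, 3, 5] / [2, 4]
  Insert 2 (step 6): P = [1, 2, 7] / [3, 6] / [5];  Q = [1, 3, 5] / [2, 4] / [6]
  Insert 4 (step 7): P = [1, 2, 4] / [3, 6, 7] / [5];  Q = [1, 3, 5] / [2, 4, 7] / [6]
Final shape: (3, 3, 1).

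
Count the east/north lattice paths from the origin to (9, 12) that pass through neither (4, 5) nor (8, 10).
Number of paths = 110492

Inclusion–exclusion. Total paths: C(21, 9) = 293930. Through P₁: C(9, 4)·C(12, 5) = 99792. Through P₂: C(18, 8)·C(3, 1) = 131274. Since P₁ is strictly southwest of P₂, a monotone path through both must visit P₁ then P₂; paths through both = C(9, 4)·C(9, 4)·C(3, 1) = 47628. Avoid both = 293930 − 99792 − 131274 + 47628 = 110492.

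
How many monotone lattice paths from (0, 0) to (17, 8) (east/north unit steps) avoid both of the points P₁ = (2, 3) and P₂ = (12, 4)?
Number of paths = 711075

Inclusion–exclusion. Total paths: C(25, 17) = 1081575. Through P₁: C(5, 2)·C(20, 15) = 155040. Through P₂: C(16, 12)·C(9, 5) = 229320. Since P₁ is strictly southwest of P₂, a monotone path through both must visit P₁ then P₂; paths through both = C(5, 2)·C(11, 10)·C(9, 5) = 13860. Avoid both = 1081575 − 155040 − 229320 + 13860 = 711075.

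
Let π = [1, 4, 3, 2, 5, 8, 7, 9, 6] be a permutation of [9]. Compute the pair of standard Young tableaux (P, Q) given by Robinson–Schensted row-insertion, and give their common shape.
P = [1, 2, 5, 6, 9] / [3, 7] / [4, 8];  Q = [1, 2, 5, 6, 8] / [3, 7] / [4, 9];  common shape = (5, 2, 2)

Row-insert the values π_1, π_2, … into P one at a time, bumping the leftmost entry strictly greater than the inserted value down to the next row. The recording tableau Q records, in position (i, j), the step at which that cell was added to P.
  Insert 1 (step 1): P = [1];  Q = [1]
  Insert 4 (step 2): P = [1, 4];  Q = [1, 2]
  Insert 3 (step 3): P = [1, 3] / [4];  Q = [1, 2] / [3]
  Insert 2 (step 4): P = [1, 2] / [3] / [4];  Q = [1, 2] / [3] / [4]
  Insert 5 (step 5): P = [1, 2, 5] / [3] / [4];  Q = [1, 2, 5] / [3] / [4]
  Insert 8 (step 6): P = [1, 2, 5, 8] / [3] / [4];  Q = [1, 2, 5, 6] / [3] / [4]
  Insert 7 (step 7): P = [1, 2, 5, 7] / [3, 8] / [4];  Q = [1, 2, 5, 6] / [3, 7] / [4]
  Insert 9 (step 8): P = [1, 2, 5, 7, 9] / [3, 8] / [4];  Q = [1, 2, 5, 6, 8] / [3, 7] / [4]
  Insert 6 (step 9): P = [1, 2, 5, 6, 9] / [3, 7] / [4, 8];  Q = [1, 2, 5, 6, 8] / [3, 7] / [4, 9]
Final shape: (5, 2, 2).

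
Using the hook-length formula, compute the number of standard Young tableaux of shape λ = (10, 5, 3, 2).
# SYT of shape (10, 5, 3, 2) = 28779300

Hook-length formula: f^λ = n! / Π hook(c), product over all cells c of the Young diagram. For λ = (10, 5, 3, 2), n = 20 boxes. Hook lengths by row (left-to-right, top-to-bottom): [13, 12, 10, 8, 7, 5, 4, 3, 2, 1]; [7, 6, 4, 2, 1]; [4, 3, 1]; [2, 1]. Product of hooks = 84536524800. So f^λ = 20! / 84536524800 = 2432902008176640000 / 84536524800 = 28779300.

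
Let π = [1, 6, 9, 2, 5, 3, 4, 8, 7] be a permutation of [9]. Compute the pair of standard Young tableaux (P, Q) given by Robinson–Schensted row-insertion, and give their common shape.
P = [1, 2, 3, 4, 7] / [5, 8] / [6, 9];  Q = [1, 2, 3, 7, 8] / [4, 5] / [6, 9];  common shape = (5, 2, 2)

Row-insert the values π_1, π_2, … into P one at a time, bumping the leftmost entry strictly greater than the inserted value down to the next row. The recording tableau Q records, in position (i, j), the step at which that cell was added to P.
  Insert 1 (step 1): P = [1];  Q = [1]
  Insert 6 (step 2): P = [1, 6];  Q = [1, 2]
  Insert 9 (step 3): P = [1, 6, 9];  Q = [1, 2, 3]
  Insert 2 (step 4): P = [1, 2, 9] / [6];  Q = [1, 2, 3] / [4]
  Insert 5 (step 5): P = [1, 2, 5] / [6, 9];  Q = [1, 2, 3] / [4, 5]
  Insert 3 (step 6): P = [1, 2, 3] / [5, 9] / [6];  Q = [1, 2, 3] / [4, 5] / [6]
  Insert 4 (step 7): P = [1, 2, 3, 4] / [5, 9] / [6];  Q = [1, 2, 3, 7] / [4, 5] / [6]
  Insert 8 (step 8): P = [1, 2, 3, 4, 8] / [5, 9] / [6];  Q = [1, 2, 3, 7, 8] / [4, 5] / [6]
  Insert 7 (step 9): P = [1, 2, 3, 4, 7] / [5, 8] / [6, 9];  Q = [1, 2, 3, 7, 8] / [4, 5] / [6, 9]
Final shape: (5, 2, 2).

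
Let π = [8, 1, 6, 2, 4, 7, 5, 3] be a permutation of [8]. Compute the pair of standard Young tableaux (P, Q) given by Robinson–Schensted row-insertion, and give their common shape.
P = [1, 2, 3, 5] / [4, 7] / [6] / [8];  Q = [1, 3, 5, 6] / [2, 7] / [4] / [8];  common shape = (4, 2, 1, 1)

Row-insert the values π_1, π_2, … into P one at a time, bumping the leftmost entry strictly greater than the inserted value down to the next row. The recording tableau Q records, in position (i, j), the step at which that cell was added to P.
  Insert 8 (step 1): P = [8];  Q = [1]
  Insert 1 (step 2): P = [1] / [8];  Q = [1] / [2]
  Insert 6 (step 3): P = [1, 6] / [8];  Q = [1, 3] / [2]
  Insert 2 (step 4): P = [1, 2] / [6] / [8];  Q = [1, 3] / [2] / [4]
  Insert 4 (step 5): P = [1, 2, 4] / [6] / [8];  Q = [1, 3, 5] / [2] / [4]
  Insert 7 (step 6): P = [1, 2, 4, 7] / [6] / [8];  Q = [1, 3, 5, 6] / [2] / [4]
  Insert 5 (step 7): P = [1, 2, 4, 5] / [6, 7] / [8];  Q = [1, 3, 5, 6] / [2, 7] / [4]
  Insert 3 (step 8): P = [1, 2, 3, 5] / [4, 7] / [6] / [8];  Q = [1, 3, 5, 6] / [2, 7] / [4] / [8]
Final shape: (4, 2, 1, 1).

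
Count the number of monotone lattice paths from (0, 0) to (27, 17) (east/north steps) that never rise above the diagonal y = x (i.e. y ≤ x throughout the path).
Number of paths = 269638992062

By the reflection principle (André's argument), the number of monotone paths to (27, 17) with n ≤ m that never go above y = x is C(44, 27) − C(44, 28) = 686353797976 − 416714805914 = 269638992062.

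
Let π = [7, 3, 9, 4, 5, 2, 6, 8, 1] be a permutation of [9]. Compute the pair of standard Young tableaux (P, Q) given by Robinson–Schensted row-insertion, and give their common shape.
P = [1, 4, 5, 6, 8] / [2, 9] / [3] / [7];  Q = [1, 3, 5, 7, 8] / [2, 4] / [6] / [9];  common shape = (5, 2, 1, 1)

Row-insert the values π_1, π_2, … into P one at a time, bumping the leftmost entry strictly greater than the inserted value down to the next row. The recording tableau Q records, in position (i, j), the step at which that cell was added to P.
  Insert 7 (step 1): P = [7];  Q = [1]
  Insert 3 (step 2): P = [3] / [7];  Q = [1] / [2]
  Insert 9 (step 3): P = [3, 9] / [7];  Q = [1, 3] / [2]
  Insert 4 (step 4): P = [3, 4] / [7, 9];  Q = [1, 3] / [2, 4]
  Insert 5 (step 5): P = [3, 4, 5] / [7, 9];  Q = [1, 3, 5] / [2, 4]
  Insert 2 (step 6): P = [2, 4, 5] / [3, 9] / [7];  Q = [1, 3, 5] / [2, 4] / [6]
  Insert 6 (step 7): P = [2, 4, 5, 6] / [3, 9] / [7];  Q = [1, 3, 5, 7] / [2, 4] / [6]
  Insert 8 (step 8): P = [2, 4, 5, 6, 8] / [3, 9] / [7];  Q = [1, 3, 5, 7, 8] / [2, 4] / [6]
  Insert 1 (step 9): P = [1, 4, 5, 6, 8] / [2, 9] / [3] / [7];  Q = [1, 3, 5, 7, 8] / [2, 4] / [6] / [9]
Final shape: (5, 2, 1, 1).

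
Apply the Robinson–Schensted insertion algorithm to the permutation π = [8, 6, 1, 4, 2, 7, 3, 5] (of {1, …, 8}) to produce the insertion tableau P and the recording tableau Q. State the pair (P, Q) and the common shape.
P = [1, 2, 3, 5] / [4, 7] / [6] / [8];  Q = [1, 4, 6, 8] / [2, 7] / [3] / [5];  common shape = (4, 2, 1, 1)

Row-insert the values π_1, π_2, … into P one at a time, bumping the leftmost entry strictly greater than the inserted value down to the next row. The recording tableau Q records, in position (i, j), the step at which that cell was added to P.
  Insert 8 (step 1): P = [8];  Q = [1]
  Insert 6 (step 2): P = [6] / [8];  Q = [1] / [2]
  Insert 1 (step 3): P = [1] / [6] / [8];  Q = [1] / [2] / [3]
  Insert 4 (step 4): P = [1, 4] / [6] / [8];  Q = [1, 4] / [2] / [3]
  Insert 2 (step 5): P = [1, 2] / [4] / [6] / [8];  Q = [1, 4] / [2] / [3] / [5]
  Insert 7 (step 6): P = [1, 2, 7] / [4] / [6] / [8];  Q = [1, 4, 6] / [2] / [3] / [5]
  Insert 3 (step 7): P = [1, 2, 3] / [4, 7] / [6] / [8];  Q = [1, 4, 6] / [2, 7] / [3] / [5]
  Insert 5 (step 8): P = [1, 2, 3, 5] / [4, 7] / [6] / [8];  Q = [1, 4, 6, 8] / [2, 7] / [3] / [5]
Final shape: (4, 2, 1, 1).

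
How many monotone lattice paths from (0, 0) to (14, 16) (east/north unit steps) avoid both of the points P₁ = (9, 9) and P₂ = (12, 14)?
Number of paths = 65305755

Inclusion–exclusion. Total paths: C(30, 14) = 145422675. Through P₁: C(18, 9)·C(12, 5) = 38507040. Through P₂: C(26, 12)·C(4, 2) = 57946200. Since P₁ is strictly southwest of P₂, a monotone path through both must visit P₁ then P₂; paths through both = C(18, 9)·C(8, 3)·C(4, 2) = 16336320. Avoid both = 145422675 − 38507040 − 57946200 + 16336320 = 65305755.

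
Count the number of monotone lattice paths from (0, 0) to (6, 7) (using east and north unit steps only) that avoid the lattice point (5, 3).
Number of paths = 1436

Total paths from (0, 0) to (6, 7): C(13, 6) = 1716. Paths through (5, 3): (paths (0, 0) → (5, 3)) × (paths (5, 3) → (6, 7)) = C(8, 5) · C(5, 1) = 56 · 5 = 280. Avoidance count = 1716 − 280 = 1436.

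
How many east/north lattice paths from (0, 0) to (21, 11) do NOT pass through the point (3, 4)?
Number of paths = 112199980

Total paths from (0, 0) to (21, 11): C(32, 21) = 129024480. Paths through (3, 4): (paths (0, 0) → (3, 4)) × (paths (3, 4) → (21, 11)) = C(7, 3) · C(25, 18) = 35 · 480700 = 16824500. Avoidance count = 129024480 − 16824500 = 112199980.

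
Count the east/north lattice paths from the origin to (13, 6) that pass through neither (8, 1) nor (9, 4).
Number of paths = 14679

Inclusion–exclusion. Total paths: C(19, 13) = 27132. Through P₁: C(9, 8)·C(10, 5) = 2268. Through P₂: C(13, 9)·C(6, 4) = 10725. Since P₁ is strictly southwest of P₂, a monotone path through both must visit P₁ then P₂; paths through both = C(9, 8)·C(4, 1)·C(6, 4) = 540. Avoid both = 27132 − 2268 − 10725 + 540 = 14679.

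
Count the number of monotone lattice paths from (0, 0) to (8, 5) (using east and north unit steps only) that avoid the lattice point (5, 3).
Number of paths = 727

Total paths from (0, 0) to (8, 5): C(13, 8) = 1287. Paths through (5, 3): (paths (0, 0) → (5, 3)) × (paths (5, 3) → (8, 5)) = C(8, 5) · C(5, 3) = 56 · 10 = 560. Avoidance count = 1287 − 560 = 727.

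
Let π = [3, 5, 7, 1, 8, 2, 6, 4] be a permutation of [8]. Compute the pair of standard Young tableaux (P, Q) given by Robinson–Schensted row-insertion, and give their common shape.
P = [1, 2, 4, 8] / [3, 5, 6] / [7];  Q = [1, 2, 3, 5] / [4, 6, 7] / [8];  common shape = (4, 3, 1)

Row-insert the values π_1, π_2, … into P one at a time, bumping the leftmost entry strictly greater than the inserted value down to the next row. The recording tableau Q records, in position (i, j), the step at which that cell was added to P.
  Insert 3 (step 1): P = [3];  Q = [1]
  Insert 5 (step 2): P = [3, 5];  Q = [1, 2]
  Insert 7 (step 3): P = [3, 5, 7];  Q = [1, 2, 3]
  Insert 1 (step 4): P = [1, 5, 7] / [3];  Q = [1, 2, 3] / [4]
  Insert 8 (step 5): P = [1, 5, 7, 8] / [3];  Q = [1, 2, 3, 5] / [4]
  Insert 2 (step 6): P = [1, 2, 7, 8] / [3, 5];  Q = [1, 2, 3, 5] / [4, 6]
  Insert 6 (step 7): P = [1, 2, 6, 8] / [3, 5, 7];  Q = [1, 2, 3, 5] / [4, 6, 7]
  Insert 4 (step 8): P = [1, 2, 4, 8] / [3, 5, 6] / [7];  Q = [1, 2, 3, 5] / [4, 6, 7] / [8]
Final shape: (4, 3, 1).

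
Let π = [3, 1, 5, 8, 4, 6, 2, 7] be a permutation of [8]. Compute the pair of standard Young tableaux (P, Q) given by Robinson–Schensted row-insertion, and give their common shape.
P = [1, 2, 6, 7] / [3, 4, 8] / [5];  Q = [1, 3, 4, 8] / [2, 5, 6] / [7];  common shape = (4, 3, 1)

Row-insert the values π_1, π_2, … into P one at a time, bumping the leftmost entry strictly greater than the inserted value down to the next row. The recording tableau Q records, in position (i, j), the step at which that cell was added to P.
  Insert 3 (step 1): P = [3];  Q = [1]
  Insert 1 (step 2): P = [1] / [3];  Q = [1] / [2]
  Insert 5 (step 3): P = [1, 5] / [3];  Q = [1, 3] / [2]
  Insert 8 (step 4): P = [1, 5, 8] / [3];  Q = [1, 3, 4] / [2]
  Insert 4 (step 5): P = [1, 4, 8] / [3, 5];  Q = [1, 3, 4] / [2, 5]
  Insert 6 (step 6): P = [1, 4, 6] / [3, 5, 8];  Q = [1, 3, 4] / [2, 5, 6]
  Insert 2 (step 7): P = [1, 2, 6] / [3, 4, 8] / [5];  Q = [1, 3, 4] / [2, 5, 6] / [7]
  Insert 7 (step 8): P = [1, 2, 6, 7] / [3, 4, 8] / [5];  Q = [1, 3, 4, 8] / [2, 5, 6] / [7]
Final shape: (4, 3, 1).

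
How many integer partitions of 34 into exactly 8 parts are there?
p(34, 8 parts) = 1297

Partitions of n into exactly k parts are in bijection with partitions of n − k into at most k parts (subtract 1 from each part). So p(34, exactly 8) = p(26, parts ≤ 8). Computing via the recurrence p(m, j) = p(m, j−1) + p(m−j, j) gives 1297.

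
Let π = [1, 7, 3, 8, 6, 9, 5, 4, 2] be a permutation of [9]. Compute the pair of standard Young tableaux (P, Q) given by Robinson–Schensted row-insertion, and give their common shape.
P = [1, 2, 4, 9] / [3, 8] / [5] / [6] / [7];  Q = [1, 2, 4, 6] / [3, 5] / [7] / [8] / [9];  common shape = (4, 2, 1, 1, 1)

Row-insert the values π_1, π_2, … into P one at a time, bumping the leftmost entry strictly greater than the inserted value down to the next row. The recording tableau Q records, in position (i, j), the step at which that cell was added to P.
  Insert 1 (step 1): P = [1];  Q = [1]
  Insert 7 (step 2): P = [1, 7];  Q = [1, 2]
  Insert 3 (step 3): P = [1, 3] / [7];  Q = [1, 2] / [3]
  Insert 8 (step 4): P = [1, 3, 8] / [7];  Q = [1, 2, 4] / [3]
  Insert 6 (step 5): P = [1, 3, 6] / [7, 8];  Q = [1, 2, 4] / [3, 5]
  Insert 9 (step 6): P = [1, 3, 6, 9] / [7, 8];  Q = [1, 2, 4, 6] / [3, 5]
  Insert 5 (step 7): P = [1, 3, 5, 9] / [6, 8] / [7];  Q = [1, 2, 4, 6] / [3, 5] / [7]
  Insert 4 (step 8): P = [1, 3, 4, 9] / [5, 8] / [6] / [7];  Q = [1, 2, 4, 6] / [3, 5] / [7] / [8]
  Insert 2 (step 9): P = [1, 2, 4, 9] / [3, 8] / [5] / [6] / [7];  Q = [1, 2, 4, 6] / [3, 5] / [7] / [8] / [9]
Final shape: (4, 2, 1, 1, 1).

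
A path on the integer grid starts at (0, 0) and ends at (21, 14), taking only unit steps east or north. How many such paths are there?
Number of paths = 2319959400

A monotone lattice path from (0, 0) to (21, 14) consists of 21 east steps and 14 north steps in some order, so it is determined by which 21 of the 35 steps are east. The count is C(35, 21) = 2319959400.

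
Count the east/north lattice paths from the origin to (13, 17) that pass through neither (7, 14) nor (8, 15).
Number of paths = 104579496

Inclusion–exclusion. Total paths: C(30, 13) = 119759850. Through P₁: C(21, 7)·C(9, 6) = 9767520. Through P₂: C(23, 8)·C(7, 5) = 10296594. Since P₁ is strictly southwest of P₂, a monotone path through both must visit P₁ then P₂; paths through both = C(21, 7)·C(2, 1)·C(7, 5) = 4883760. Avoid both = 119759850 − 9767520 − 10296594 + 4883760 = 104579496.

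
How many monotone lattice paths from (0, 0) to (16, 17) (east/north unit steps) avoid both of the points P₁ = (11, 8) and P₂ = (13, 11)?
Number of paths = 869300730

Inclusion–exclusion. Total paths: C(33, 16) = 1166803110. Through P₁: C(19, 11)·C(14, 5) = 151315164. Through P₂: C(24, 13)·C(9, 3) = 209676096. Since P₁ is strictly southwest of P₂, a monotone path through both must visit P₁ then P₂; paths through both = C(19, 11)·C(5, 2)·C(9, 3) = 63488880. Avoid both = 1166803110 − 151315164 − 209676096 + 63488880 = 869300730.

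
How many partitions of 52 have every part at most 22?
p(52, parts ≤ 22) = 258592

Use the recurrence p(n, m) = p(n, m−1) + p(n−m, m): either the largest part is < m (count p(n, m−1)) or the largest part is exactly m (remove one copy of m, count p(n−m, m)). With p(0, ·) = 1 this gives p(52, parts ≤ 22) = 258592. (By conjugating Young diagrams, this also counts partitions of 52 into at most 22 parts.)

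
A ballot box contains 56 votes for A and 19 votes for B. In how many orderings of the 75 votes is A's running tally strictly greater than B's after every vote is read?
Strict-lead orderings = 141510552115622428

Total orderings of the 75 votes with 56 for A: C(75, 56) = 286845713747883300. By the Bertrand ballot formula (Cycle Lemma / reflection principle), the number of orderings in which A is strictly ahead of B throughout is (p − q)/(p + q) · C(p + q, p) = (56 − 19)/(56 + 19) · 286845713747883300 = 141510552115622428.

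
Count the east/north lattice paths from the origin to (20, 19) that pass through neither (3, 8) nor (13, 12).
Number of paths = 48099441390

Inclusion–exclusion. Total paths: C(39, 20) = 68923264410. Through P₁: C(11, 3)·C(28, 17) = 3543239700. Through P₂: C(25, 13)·C(14, 7) = 17847429600. Since P₁ is strictly southwest of P₂, a monotone path through both must visit P₁ then P₂; paths through both = C(11, 3)·C(14, 10)·C(14, 7) = 566846280. Avoid both = 68923264410 − 3543239700 − 17847429600 + 566846280 = 48099441390.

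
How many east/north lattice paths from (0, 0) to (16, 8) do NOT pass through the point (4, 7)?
Number of paths = 731181

Total paths from (0, 0) to (16, 8): C(24, 16) = 735471. Paths through (4, 7): (paths (0, 0) → (4, 7)) × (paths (4, 7) → (16, 8)) = C(11, 4) · C(13, 12) = 330 · 13 = 4290. Avoidance count = 735471 − 4290 = 731181.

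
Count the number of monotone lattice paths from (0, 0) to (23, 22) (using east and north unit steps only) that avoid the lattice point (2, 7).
Number of paths = 3916270871640

Total paths from (0, 0) to (23, 22): C(45, 23) = 4116715363800. Paths through (2, 7): (paths (0, 0) → (2, 7)) × (paths (2, 7) → (23, 22)) = C(9, 2) · C(36, 21) = 36 · 5567902560 = 200444492160. Avoidance count = 4116715363800 − 200444492160 = 3916270871640.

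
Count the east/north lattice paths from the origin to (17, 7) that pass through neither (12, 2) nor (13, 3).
Number of paths = 296712

Inclusion–exclusion. Total paths: C(24, 17) = 346104. Through P₁: C(14, 12)·C(10, 5) = 22932. Through P₂: C(16, 13)·C(8, 4) = 39200. Since P₁ is strictly southwest of P₂, a monotone path through both must visit P₁ then P₂; paths through both = C(14, 12)·C(2, 1)·C(8, 4) = 12740. Avoid both = 346104 − 22932 − 39200 + 12740 = 296712.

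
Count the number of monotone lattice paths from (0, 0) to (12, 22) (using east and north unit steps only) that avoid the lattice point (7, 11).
Number of paths = 409346808

Total paths from (0, 0) to (12, 22): C(34, 12) = 548354040. Paths through (7, 11): (paths (0, 0) → (7, 11)) × (paths (7, 11) → (12, 22)) = C(18, 7) · C(16, 5) = 31824 · 4368 = 139007232. Avoidance count = 548354040 − 139007232 = 409346808.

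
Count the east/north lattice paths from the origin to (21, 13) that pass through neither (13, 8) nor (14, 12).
Number of paths = 596970130

Inclusion–exclusion. Total paths: C(34, 21) = 927983760. Through P₁: C(21, 13)·C(13, 8) = 261891630. Through P₂: C(26, 14)·C(8, 7) = 77261600. Since P₁ is strictly southwest of P₂, a monotone path through both must visit P₁ then P₂; paths through both = C(21, 13)·C(5, 1)·C(8, 7) = 8139600. Avoid both = 927983760 − 261891630 − 77261600 + 8139600 = 596970130.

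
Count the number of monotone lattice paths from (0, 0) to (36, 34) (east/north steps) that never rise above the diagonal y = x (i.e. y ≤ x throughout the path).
Number of paths = 8843512890953152230

By the reflection principle (André's argument), the number of monotone paths to (36, 34) with n ≤ m that never go above y = x is C(70, 36) − C(70, 37) = 109069992321755544170 − 100226479430802391940 = 8843512890953152230.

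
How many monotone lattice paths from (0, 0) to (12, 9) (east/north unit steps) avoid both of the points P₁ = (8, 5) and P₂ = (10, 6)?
Number of paths = 162370

Inclusion–exclusion. Total paths: C(21, 12) = 293930. Through P₁: C(13, 8)·C(8, 4) = 90090. Through P₂: C(16, 10)·C(5, 2) = 80080. Since P₁ is strictly southwest of P₂, a monotone path through both must visit P₁ then P₂; paths through both = C(13, 8)·C(3, 2)·C(5, 2) = 38610. Avoid both = 293930 − 90090 − 80080 + 38610 = 162370.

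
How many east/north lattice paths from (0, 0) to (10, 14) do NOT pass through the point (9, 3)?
Number of paths = 1958616

Total paths from (0, 0) to (10, 14): C(24, 10) = 1961256. Paths through (9, 3): (paths (0, 0) → (9, 3)) × (paths (9, 3) → (10, 14)) = C(12, 9) · C(12, 1) = 220 · 12 = 2640. Avoidance count = 1961256 − 2640 = 1958616.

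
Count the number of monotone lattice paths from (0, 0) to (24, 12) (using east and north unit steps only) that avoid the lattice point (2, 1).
Number of paths = 671067540

Total paths from (0, 0) to (24, 12): C(36, 24) = 1251677700. Paths through (2, 1): (paths (0, 0) → (2, 1)) × (paths (2, 1) → (24, 12)) = C(3, 2) · C(33, 22) = 3 · 193536720 = 580610160. Avoidance count = 1251677700 − 580610160 = 671067540.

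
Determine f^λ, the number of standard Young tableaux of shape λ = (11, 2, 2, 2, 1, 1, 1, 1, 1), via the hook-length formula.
# SYT of shape (11, 2, 2, 2, 1, 1, 1, 1, 1) = 34557600

Hook-length formula: f^λ = n! / Π hook(c), product over all cells c of the Young diagram. For λ = (11, 2, 2, 2, 1, 1, 1, 1, 1), n = 22 boxes. Hook lengths by row (left-to-right, top-to-bottom): [19, 13, 9, 8, 7, 6, 5, 4, 3, 2, 1]; [9, 3]; [8, 2]; [7, 1]; [5]; [4]; [3]; [2]; [1]. Product of hooks = 32525427916800. So f^λ = 22! / 32525427916800 = 1124000727777607680000 / 32525427916800 = 34557600.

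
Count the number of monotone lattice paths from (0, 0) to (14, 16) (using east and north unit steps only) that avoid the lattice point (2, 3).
Number of paths = 93419675

Total paths from (0, 0) to (14, 16): C(30, 14) = 145422675. Paths through (2, 3): (paths (0, 0) → (2, 3)) × (paths (2, 3) → (14, 16)) = C(5, 2) · C(25, 12) = 10 · 5200300 = 52003000. Avoidance count = 145422675 − 52003000 = 93419675.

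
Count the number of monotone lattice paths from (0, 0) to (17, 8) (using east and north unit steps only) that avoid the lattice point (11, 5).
Number of paths = 714663

Total paths from (0, 0) to (17, 8): C(25, 17) = 1081575. Paths through (11, 5): (paths (0, 0) → (11, 5)) × (paths (11, 5) → (17, 8)) = C(16, 11) · C(9, 6) = 4368 · 84 = 366912. Avoidance count = 1081575 − 366912 = 714663.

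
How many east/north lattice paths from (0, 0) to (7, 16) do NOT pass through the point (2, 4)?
Number of paths = 152337

Total paths from (0, 0) to (7, 16): C(23, 7) = 245157. Paths through (2, 4): (paths (0, 0) → (2, 4)) × (paths (2, 4) → (7, 16)) = C(6, 2) · C(17, 5) = 15 · 6188 = 92820. Avoidance count = 245157 − 92820 = 152337.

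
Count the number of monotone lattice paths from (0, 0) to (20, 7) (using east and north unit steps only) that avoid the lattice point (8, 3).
Number of paths = 587730

Total paths from (0, 0) to (20, 7): C(27, 20) = 888030. Paths through (8, 3): (paths (0, 0) → (8, 3)) × (paths (8, 3) → (20, 7)) = C(11, 8) · C(16, 12) = 165 · 1820 = 300300. Avoidance count = 888030 − 300300 = 587730.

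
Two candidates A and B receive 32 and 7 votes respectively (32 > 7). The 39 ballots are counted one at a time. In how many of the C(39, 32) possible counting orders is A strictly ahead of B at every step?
Strict-lead orderings = 9859575

Total orderings of the 39 votes with 32 for A: C(39, 32) = 15380937. By the Bertrand ballot formula (Cycle Lemma / reflection principle), the number of orderings in which A is strictly ahead of B throughout is (p − q)/(p + q) · C(p + q, p) = (32 − 7)/(32 + 7) · 15380937 = 9859575.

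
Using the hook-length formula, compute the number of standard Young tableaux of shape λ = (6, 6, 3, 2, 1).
# SYT of shape (6, 6, 3, 2, 1) = 6534528

Hook-length formula: f^λ = n! / Π hook(c), product over all cells c of the Young diagram. For λ = (6, 6, 3, 2, 1), n = 18 boxes. Hook lengths by row (left-to-right, top-to-bottom): [10, 8, 6, 4, 3, 2]; [9, 7, 5, 3, 2, 1]; [5, 3, 1]; [3, 1]; [1]. Product of hooks = 979776000. So f^λ = 18! / 979776000 = 6402373705728000 / 979776000 = 6534528.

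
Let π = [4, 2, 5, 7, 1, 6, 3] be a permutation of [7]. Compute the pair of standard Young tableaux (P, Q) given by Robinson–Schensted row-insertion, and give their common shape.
P = [1, 3, 6] / [2, 5] / [4, 7];  Q = [1, 3, 4] / [2, 6] / [5, 7];  common shape = (3, 2, 2)

Row-insert the values π_1, π_2, … into P one at a time, bumping the leftmost entry strictly greater than the inserted value down to the next row. The recording tableau Q records, in position (i, j), the step at which that cell was added to P.
  Insert 4 (step 1): P = [4];  Q = [1]
  Insert 2 (step 2): P = [2] / [4];  Q = [1] / [2]
  Insert 5 (step 3): P = [2, 5] / [4];  Q = [1, 3] / [2]
  Insert 7 (step 4): P = [2, 5, 7] / [4];  Q = [1, 3, 4] / [2]
  Insert 1 (step 5): P = [1, 5, 7] / [2] / [4];  Q = [1, 3, 4] / [2] / [5]
  Insert 6 (step 6): P = [1, 5, 6] / [2, 7] / [4];  Q = [1, 3, 4] / [2, 6] / [5]
  Insert 3 (step 7): P = [1, 3, 6] / [2, 5] / [4, 7];  Q = [1, 3, 4] / [2, 6] / [5, 7]
Final shape: (3, 2, 2).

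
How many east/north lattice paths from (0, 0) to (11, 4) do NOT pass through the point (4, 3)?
Number of paths = 1085

Total paths from (0, 0) to (11, 4): C(15, 11) = 1365. Paths through (4, 3): (paths (0, 0) → (4, 3)) × (paths (4, 3) → (11, 4)) = C(7, 4) · C(8, 7) = 35 · 8 = 280. Avoidance count = 1365 − 280 = 1085.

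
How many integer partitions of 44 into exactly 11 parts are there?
p(44, 11 parts) = 6751

Partitions of n into exactly k parts are in bijection with partitions of n − k into at most k parts (subtract 1 from each part). So p(44, exactly 11) = p(33, parts ≤ 11). Computing via the recurrence p(m, j) = p(m, j−1) + p(m−j, j) gives 6751.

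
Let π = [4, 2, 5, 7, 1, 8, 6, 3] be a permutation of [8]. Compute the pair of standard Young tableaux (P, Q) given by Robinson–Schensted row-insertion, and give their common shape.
P = [1, 3, 6, 8] / [2, 5] / [4, 7];  Q = [1, 3, 4, 6] / [2, 7] / [5, 8];  common shape = (4, 2, 2)

Row-insert the values π_1, π_2, … into P one at a time, bumping the leftmost entry strictly greater than the inserted value down to the next row. The recording tableau Q records, in position (i, j), the step at which that cell was added to P.
  Insert 4 (step 1): P = [4];  Q = [1]
  Insert 2 (step 2): P = [2] / [4];  Q = [1] / [2]
  Insert 5 (step 3): P = [2, 5] / [4];  Q = [1, 3] / [2]
  Insert 7 (step 4): P = [2, 5, 7] / [4];  Q = [1, 3, 4] / [2]
  Insert 1 (step 5): P = [1, 5, 7] / [2] / [4];  Q = [1, 3, 4] / [2] / [5]
  Insert 8 (step 6): P = [1, 5, 7, 8] / [2] / [4];  Q = [1, 3, 4, 6] / [2] / [5]
  Insert 6 (step 7): P = [1, 5, 6, 8] / [2, 7] / [4];  Q = [1, 3, 4, 6] / [2, 7] / [5]
  Insert 3 (step 8): P = [1, 3, 6, 8] / [2, 5] / [4, 7];  Q = [1, 3, 4, 6] / [2, 7] / [5, 8]
Final shape: (4, 2, 2).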